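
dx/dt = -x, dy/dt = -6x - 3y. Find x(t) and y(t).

Coefficient matrix A = [[-1, 0], [-6, -3]].
Characteristic polynomial det(A - λI) = λ^2 + 4λ + 3 = 0.
Eigenvalues λ = -1, -3.
For λ=-1: (A-λI) row 2 is [-6, -2], so an eigenvector is (-1, 3).
For λ=-3: (A-λI) row 1 is [2, 0], so an eigenvector is (0, -1).
General solution: c_1e^(-t)(-1,3) + c_2e^(-3t)(0,-1).

x(t) = -c_1e^(-t), y(t) = 3c_1e^(-t) - c_2e^(-3t)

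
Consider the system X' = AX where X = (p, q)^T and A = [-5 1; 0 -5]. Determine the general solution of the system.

p(t) = C_1e^(-5t) + C_2te^(-5t) + 3C_2e^(-5t), q(t) = C_2e^(-5t)

Coefficient matrix A = [[-5, 1], [0, -5]].
Characteristic polynomial det(A - λI) = λ^2 + 10λ + 25 = 0.
Single eigenvalue λ = -5 with algebraic multiplicity 2.
Eigenvector v = (1,0); generalized eigenvector w with (A-λI)w=v is (3,1).
General solution: e^(-5t)[C_1·v + C_2·(t·v + w)].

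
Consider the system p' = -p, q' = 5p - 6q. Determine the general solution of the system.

Coefficient matrix A = [[-1, 0], [5, -6]].
Characteristic polynomial det(A - λI) = λ^2 + 7λ + 6 = 0.
Eigenvalues λ = -6, -1.
For λ=-6: (A-λI) row 1 is [5, 0], so an eigenvector is (0, -1).
For λ=-1: (A-λI) row 2 is [5, -5], so an eigenvector is (1, 1).
General solution: C_1e^(-6t)(0,-1) + C_2e^(-t)(1,1).

p(t) = C_2e^(-t), q(t) = -C_1e^(-6t) + C_2e^(-t)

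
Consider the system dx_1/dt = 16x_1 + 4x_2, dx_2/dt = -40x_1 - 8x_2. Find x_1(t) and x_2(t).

Coefficient matrix A = [[16, 4], [-40, -8]].
Characteristic polynomial det(A - λI) = λ^2 - 8λ + 32 = 0.
Eigenvalues λ = 4 ± 4i (complex conjugate pair).
For λ=4+4i: an eigenvector is (0,-1) - i(-1,3) = (0 + i, -1 - 3i).
A real fundamental pair from Re and Im of e^((4+4i)t)v: X_1 = e^(4t)(cos(4t)·(0,-1) + sin(4t)·(-1,3)), X_2 = e^(4t)(sin(4t)·(0,-1) - cos(4t)·(-1,3)).
General solution: C_1X_1 + C_2X_2.

x_1(t) = -C_1e^(4t)sin(4t) + C_2e^(4t)cos(4t), x_2(t) = 3C_1e^(4t)sin(4t) - C_1e^(4t)cos(4t) - C_2e^(4t)sin(4t) - 3C_2e^(4t)cos(4t)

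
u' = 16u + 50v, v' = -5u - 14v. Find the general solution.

Coefficient matrix A = [[16, 50], [-5, -14]].
Characteristic polynomial det(A - λI) = λ^2 - 2λ + 26 = 0.
Eigenvalues λ = 1 ± 5i (complex conjugate pair).
For λ=1+5i: an eigenvector is (1,0) - i(3,-1) = (1 - 3i, 0 + i).
A real fundamental pair from Re and Im of e^((1+5i)t)v: X_1 = e^(t)(cos(5t)·(1,0) + sin(5t)·(3,-1)), X_2 = e^(t)(sin(5t)·(1,0) - cos(5t)·(3,-1)).
General solution: c_1X_1 + c_2X_2.

u(t) = 3c_1e^(t)sin(5t) + c_1e^(t)cos(5t) + c_2e^(t)sin(5t) - 3c_2e^(t)cos(5t), v(t) = -c_1e^(t)sin(5t) + c_2e^(t)cos(5t)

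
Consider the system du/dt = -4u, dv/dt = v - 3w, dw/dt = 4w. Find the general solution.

u(t) = c_1e^(-4t), v(t) = c_2e^(4t) + c_3e^(t), w(t) = -c_2e^(4t)

Coefficient matrix A = [[-4, 0, 0], [0, 1, -3], [0, 0, 4]].
det(A - λI) = 0 gives eigenvalues λ = -4, 4, 1.
For λ=-4: eigenvector (1,0,0).
For λ=4: eigenvector (0,1,-1).
For λ=1: eigenvector (0,1,0).
General solution: c_1e^(-4t)(1,0,0) + c_2e^(4t)(0,1,-1) + c_3e^(t)(0,1,0).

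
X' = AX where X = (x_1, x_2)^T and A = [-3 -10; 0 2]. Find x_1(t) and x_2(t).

Coefficient matrix A = [[-3, -10], [0, 2]].
Characteristic polynomial det(A - λI) = λ^2 + λ - 6 = 0.
Eigenvalues λ = 2, -3.
For λ=2: (A-λI) row 1 is [-5, -10], so an eigenvector is (2, -1).
For λ=-3: (A-λI) row 1 is [0, -10], so an eigenvector is (-1, 0).
General solution: K_1e^(2t)(2,-1) + K_2e^(-3t)(-1,0).

x_1(t) = 2K_1e^(2t) - K_2e^(-3t), x_2(t) = -K_1e^(2t)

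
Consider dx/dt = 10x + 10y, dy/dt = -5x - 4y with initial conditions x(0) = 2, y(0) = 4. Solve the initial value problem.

x(t) = 54e^(3t)sin(t) + 2e^(3t)cos(t), y(t) = -38e^(3t)sin(t) + 4e^(3t)cos(t)

Coefficient matrix A = [[10, 10], [-5, -4]].
Characteristic polynomial det(A - λI) = λ^2 - 6λ + 10 = 0.
Eigenvalues λ = 3 ± i (complex conjugate pair).
For λ=3+i: an eigenvector is (-3,2) - i(-1,1) = (-3 + i, 2 - i).
A real fundamental pair from Re and Im of e^((3+i)t)v: X_1 = e^(3t)(cos(t)·(-3,2) + sin(t)·(-1,1)), X_2 = e^(3t)(sin(t)·(-3,2) - cos(t)·(-1,1)).
General solution: c_1X_1 + c_2X_2.
Applying x(0)=2, y(0)=4 gives c_1=-6, c_2=-16.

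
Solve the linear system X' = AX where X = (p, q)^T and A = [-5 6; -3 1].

Coefficient matrix A = [[-5, 6], [-3, 1]].
Characteristic polynomial det(A - λI) = λ^2 + 4λ + 13 = 0.
Eigenvalues λ = -2 ± 3i (complex conjugate pair).
For λ=-2+3i: an eigenvector is (1,0) - i(-1,-1) = (1 + i, 0 + i).
A real fundamental pair from Re and Im of e^((-2+3i)t)v: X_1 = e^(-2t)(cos(3t)·(1,0) + sin(3t)·(-1,-1)), X_2 = e^(-2t)(sin(3t)·(1,0) - cos(3t)·(-1,-1)).
General solution: c_1X_1 + c_2X_2.

p(t) = -c_1e^(-2t)sin(3t) + c_1e^(-2t)cos(3t) + c_2e^(-2t)sin(3t) + c_2e^(-2t)cos(3t), q(t) = -c_1e^(-2t)sin(3t) + c_2e^(-2t)cos(3t)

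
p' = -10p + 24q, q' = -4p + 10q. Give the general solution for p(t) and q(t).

p(t) = -2C_1e^(2t) - 3C_2e^(-2t), q(t) = -C_1e^(2t) - C_2e^(-2t)

Coefficient matrix A = [[-10, 24], [-4, 10]].
Characteristic polynomial det(A - λI) = λ^2 - 4 = 0.
Eigenvalues λ = 2, -2.
For λ=2: (A-λI) row 1 is [-12, 24], so an eigenvector is (-2, -1).
For λ=-2: (A-λI) row 1 is [-8, 24], so an eigenvector is (-3, -1).
General solution: C_1e^(2t)(-2,-1) + C_2e^(-2t)(-3,-1).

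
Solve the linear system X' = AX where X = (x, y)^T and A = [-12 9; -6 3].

Coefficient matrix A = [[-12, 9], [-6, 3]].
Characteristic polynomial det(A - λI) = λ^2 + 9λ + 18 = 0.
Eigenvalues λ = -6, -3.
For λ=-6: (A-λI) row 1 is [-6, 9], so an eigenvector is (3, 2).
For λ=-3: (A-λI) row 1 is [-9, 9], so an eigenvector is (1, 1).
General solution: C_1e^(-6t)(3,2) + C_2e^(-3t)(1,1).

x(t) = 3C_1e^(-6t) + C_2e^(-3t), y(t) = 2C_1e^(-6t) + C_2e^(-3t)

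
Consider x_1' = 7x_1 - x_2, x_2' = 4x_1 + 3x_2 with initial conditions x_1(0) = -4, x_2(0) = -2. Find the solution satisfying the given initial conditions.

Coefficient matrix A = [[7, -1], [4, 3]].
Characteristic polynomial det(A - λI) = λ^2 - 10λ + 25 = 0.
Single eigenvalue λ = 5 with algebraic multiplicity 2.
Eigenvector v = (-1,-2); generalized eigenvector w with (A-λI)w=v is (-2,-3).
General solution: e^(5t)[C_1·v + C_2·(t·v + w)].
Applying x_1(0)=-4, x_2(0)=-2 gives C_1=-8, C_2=6.

x_1(t) = -6te^(5t) - 4e^(5t), x_2(t) = -12te^(5t) - 2e^(5t)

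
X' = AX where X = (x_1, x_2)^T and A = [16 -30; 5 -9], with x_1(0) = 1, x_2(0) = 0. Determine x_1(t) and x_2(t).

Coefficient matrix A = [[16, -30], [5, -9]].
Characteristic polynomial det(A - λI) = λ^2 - 7λ + 6 = 0.
Eigenvalues λ = 1, 6.
For λ=1: (A-λI) row 1 is [15, -30], so an eigenvector is (2, 1).
For λ=6: (A-λI) row 1 is [10, -30], so an eigenvector is (3, 1).
General solution: C_1e^(t)(2,1) + C_2e^(6t)(3,1).
Applying x_1(0)=1, x_2(0)=0 gives C_1=-1, C_2=1.

x_1(t) = 3e^(6t) - 2e^(t), x_2(t) = e^(6t) - e^(t)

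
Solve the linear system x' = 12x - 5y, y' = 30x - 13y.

x(t) = C_1e^(2t) - C_2e^(-3t), y(t) = 2C_1e^(2t) - 3C_2e^(-3t)

Coefficient matrix A = [[12, -5], [30, -13]].
Characteristic polynomial det(A - λI) = λ^2 + λ - 6 = 0.
Eigenvalues λ = 2, -3.
For λ=2: (A-λI) row 1 is [10, -5], so an eigenvector is (1, 2).
For λ=-3: (A-λI) row 1 is [15, -5], so an eigenvector is (-1, -3).
General solution: C_1e^(2t)(1,2) + C_2e^(-3t)(-1,-3).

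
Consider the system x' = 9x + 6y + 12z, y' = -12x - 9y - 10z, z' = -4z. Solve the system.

x(t) = -c_1e^(3t) - c_2e^(-3t), y(t) = c_1e^(3t) + 2c_2e^(-3t) - 2c_3e^(-4t), z(t) = c_3e^(-4t)

Coefficient matrix A = [[9, 6, 12], [-12, -9, -10], [0, 0, -4]].
det(A - λI) = 0 gives eigenvalues λ = 3, -3, -4.
For λ=3: eigenvector (-1,1,0).
For λ=-3: eigenvector (-1,2,0).
For λ=-4: eigenvector (0,-2,1).
General solution: c_1e^(3t)(-1,1,0) + c_2e^(-3t)(-1,2,0) + c_3e^(-4t)(0,-2,1).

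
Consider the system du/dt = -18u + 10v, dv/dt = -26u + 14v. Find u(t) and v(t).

Coefficient matrix A = [[-18, 10], [-26, 14]].
Characteristic polynomial det(A - λI) = λ^2 + 4λ + 8 = 0.
Eigenvalues λ = -2 ± 2i (complex conjugate pair).
For λ=-2+2i: an eigenvector is (-1,-2) - i(-2,-3) = (-1 + 2i, -2 + 3i).
A real fundamental pair from Re and Im of e^((-2+2i)t)v: X_1 = e^(-2t)(cos(2t)·(-1,-2) + sin(2t)·(-2,-3)), X_2 = e^(-2t)(sin(2t)·(-1,-2) - cos(2t)·(-2,-3)).
General solution: c_1X_1 + c_2X_2.

u(t) = -2c_1e^(-2t)sin(2t) - c_1e^(-2t)cos(2t) - c_2e^(-2t)sin(2t) + 2c_2e^(-2t)cos(2t), v(t) = -3c_1e^(-2t)sin(2t) - 2c_1e^(-2t)cos(2t) - 2c_2e^(-2t)sin(2t) + 3c_2e^(-2t)cos(2t)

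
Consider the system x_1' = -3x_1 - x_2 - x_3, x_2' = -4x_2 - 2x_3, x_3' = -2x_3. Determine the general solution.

Coefficient matrix A = [[-3, -1, -1], [0, -4, -2], [0, 0, -2]].
det(A - λI) = 0 gives eigenvalues λ = -4, -2, -3.
For λ=-4: eigenvector (1,1,0).
For λ=-2: eigenvector (0,-1,1).
For λ=-3: eigenvector (-1,0,0).
General solution: K_1e^(-4t)(1,1,0) + K_2e^(-2t)(0,-1,1) + K_3e^(-3t)(-1,0,0).

x_1(t) = K_1e^(-4t) - K_3e^(-3t), x_2(t) = K_1e^(-4t) - K_2e^(-2t), x_3(t) = K_2e^(-2t)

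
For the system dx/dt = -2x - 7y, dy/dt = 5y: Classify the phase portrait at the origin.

saddle

A = [[-2,-7],[0,5]]; det(A-λI) = λ^2 - 3λ - 10.
λ = 5, -2: opposite signs.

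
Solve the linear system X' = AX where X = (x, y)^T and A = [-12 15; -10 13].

Coefficient matrix A = [[-12, 15], [-10, 13]].
Characteristic polynomial det(A - λI) = λ^2 - λ - 6 = 0.
Eigenvalues λ = -2, 3.
For λ=-2: (A-λI) row 1 is [-10, 15], so an eigenvector is (3, 2).
For λ=3: (A-λI) row 1 is [-15, 15], so an eigenvector is (-1, -1).
General solution: C_1e^(-2t)(3,2) + C_2e^(3t)(-1,-1).

x(t) = 3C_1e^(-2t) - C_2e^(3t), y(t) = 2C_1e^(-2t) - C_2e^(3t)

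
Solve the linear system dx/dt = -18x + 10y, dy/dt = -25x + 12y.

Coefficient matrix A = [[-18, 10], [-25, 12]].
Characteristic polynomial det(A - λI) = λ^2 + 6λ + 34 = 0.
Eigenvalues λ = -3 ± 5i (complex conjugate pair).
For λ=-3+5i: an eigenvector is (1,2) - i(1,1) = (1 - i, 2 - i).
A real fundamental pair from Re and Im of e^((-3+5i)t)v: X_1 = e^(-3t)(cos(5t)·(1,2) + sin(5t)·(1,1)), X_2 = e^(-3t)(sin(5t)·(1,2) - cos(5t)·(1,1)).
General solution: C_1X_1 + C_2X_2.

x(t) = C_1e^(-3t)sin(5t) + C_1e^(-3t)cos(5t) + C_2e^(-3t)sin(5t) - C_2e^(-3t)cos(5t), y(t) = C_1e^(-3t)sin(5t) + 2C_1e^(-3t)cos(5t) + 2C_2e^(-3t)sin(5t) - C_2e^(-3t)cos(5t)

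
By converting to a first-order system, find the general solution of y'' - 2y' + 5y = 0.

Let x_1 = y, x_2 = y'. Then x_1' = x_2 and x_2' = -5x_1 + 2x_2.
A = [[0,1],[-5,2]]; det(A-λI) = λ^2 - 2λ + 5.
Eigenvalues λ = 1 ± 2i.

y(t) = c_1e^(t)cos(2t) + c_2e^(t)sin(2t)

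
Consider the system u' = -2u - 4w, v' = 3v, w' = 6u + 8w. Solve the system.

u(t) = c_1e^(2t) - 2c_3e^(4t), v(t) = c_2e^(3t), w(t) = -c_1e^(2t) + 3c_3e^(4t)

Coefficient matrix A = [[-2, 0, -4], [0, 3, 0], [6, 0, 8]].
det(A - λI) = 0 gives eigenvalues λ = 2, 3, 4.
For λ=2: eigenvector (1,0,-1).
For λ=3: eigenvector (0,1,0).
For λ=4: eigenvector (-2,0,3).
General solution: c_1e^(2t)(1,0,-1) + c_2e^(3t)(0,1,0) + c_3e^(4t)(-2,0,3).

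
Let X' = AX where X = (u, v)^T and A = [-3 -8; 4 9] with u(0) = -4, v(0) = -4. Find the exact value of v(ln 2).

-368

A = [[-3,-8],[4,9]]; eigenvalues λ = 5, 1.
Eigenvectors: (1,-1) for λ=5, (-2,1) for λ=1.
From the initial condition, c_1 = 12, c_2 = 8.
v(ln 2) = (12)(2^5)(-1) + (8)(2^1)(1) = -368.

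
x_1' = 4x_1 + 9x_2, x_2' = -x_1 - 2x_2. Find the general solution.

x_1(t) = -3K_1e^(t) - 3K_2te^(t) + 2K_2e^(t), x_2(t) = K_1e^(t) + K_2te^(t) - K_2e^(t)

Coefficient matrix A = [[4, 9], [-1, -2]].
Characteristic polynomial det(A - λI) = λ^2 - 2λ + 1 = 0.
Single eigenvalue λ = 1 with algebraic multiplicity 2.
Eigenvector v = (-3,1); generalized eigenvector w with (A-λI)w=v is (2,-1).
General solution: e^(t)[K_1·v + K_2·(t·v + w)].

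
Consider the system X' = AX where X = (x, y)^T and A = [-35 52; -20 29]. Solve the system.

x(t) = 3c_1e^(-3t)sin(4t) - 2c_1e^(-3t)cos(4t) - 2c_2e^(-3t)sin(4t) - 3c_2e^(-3t)cos(4t), y(t) = 2c_1e^(-3t)sin(4t) - c_1e^(-3t)cos(4t) - c_2e^(-3t)sin(4t) - 2c_2e^(-3t)cos(4t)

Coefficient matrix A = [[-35, 52], [-20, 29]].
Characteristic polynomial det(A - λI) = λ^2 + 6λ + 25 = 0.
Eigenvalues λ = -3 ± 4i (complex conjugate pair).
For λ=-3+4i: an eigenvector is (-2,-1) - i(3,2) = (-2 - 3i, -1 - 2i).
A real fundamental pair from Re and Im of e^((-3+4i)t)v: X_1 = e^(-3t)(cos(4t)·(-2,-1) + sin(4t)·(3,2)), X_2 = e^(-3t)(sin(4t)·(-2,-1) - cos(4t)·(3,2)).
General solution: c_1X_1 + c_2X_2.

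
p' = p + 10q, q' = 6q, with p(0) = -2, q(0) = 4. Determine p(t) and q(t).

Coefficient matrix A = [[1, 10], [0, 6]].
Characteristic polynomial det(A - λI) = λ^2 - 7λ + 6 = 0.
Eigenvalues λ = 1, 6.
For λ=1: (A-λI) row 1 is [0, 10], so an eigenvector is (1, 0).
For λ=6: (A-λI) row 1 is [-5, 10], so an eigenvector is (2, 1).
General solution: K_1e^(t)(1,0) + K_2e^(6t)(2,1).
Applying p(0)=-2, q(0)=4 gives K_1=-10, K_2=4.

p(t) = 8e^(6t) - 10e^(t), q(t) = 4e^(6t)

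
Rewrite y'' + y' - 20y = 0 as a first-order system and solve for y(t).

Let x_1 = y, x_2 = y'. Then x_1' = x_2 and x_2' = 20x_1 - x_2.
A = [[0,1],[20,-1]]; det(A-λI) = λ^2 + λ - 20.
Eigenvalues λ = -5, 4 with eigenvectors (1,-5), (1,4).

y(t) = K_1e^(-5t) + K_2e^(4t)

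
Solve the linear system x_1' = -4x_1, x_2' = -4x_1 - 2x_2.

Coefficient matrix A = [[-4, 0], [-4, -2]].
Characteristic polynomial det(A - λI) = λ^2 + 6λ + 8 = 0.
Eigenvalues λ = -2, -4.
For λ=-2: (A-λI) row 1 is [-2, 0], so an eigenvector is (0, -1).
For λ=-4: (A-λI) row 2 is [-4, 2], so an eigenvector is (1, 2).
General solution: K_1e^(-2t)(0,-1) + K_2e^(-4t)(1,2).

x_1(t) = K_2e^(-4t), x_2(t) = -K_1e^(-2t) + 2K_2e^(-4t)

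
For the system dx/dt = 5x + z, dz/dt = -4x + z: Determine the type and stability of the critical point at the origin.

A = [[5,1],[-4,1]]; det(A-λI) = λ^2 - 6λ + 9.
repeated λ = 3 with a single eigenvector.

unstable improper node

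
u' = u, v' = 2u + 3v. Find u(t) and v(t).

u(t) = -K_2e^(t), v(t) = K_1e^(3t) + K_2e^(t)

Coefficient matrix A = [[1, 0], [2, 3]].
Characteristic polynomial det(A - λI) = λ^2 - 4λ + 3 = 0.
Eigenvalues λ = 3, 1.
For λ=3: (A-λI) row 1 is [-2, 0], so an eigenvector is (0, 1).
For λ=1: (A-λI) row 2 is [2, 2], so an eigenvector is (-1, 1).
General solution: K_1e^(3t)(0,1) + K_2e^(t)(-1,1).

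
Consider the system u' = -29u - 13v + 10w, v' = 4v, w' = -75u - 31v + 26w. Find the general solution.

u(t) = -c_1e^(t) - c_2e^(4t) + 2c_3e^(-4t), v(t) = c_2e^(4t), w(t) = -3c_1e^(t) - 2c_2e^(4t) + 5c_3e^(-4t)

Coefficient matrix A = [[-29, -13, 10], [0, 4, 0], [-75, -31, 26]].
det(A - λI) = 0 gives eigenvalues λ = 1, 4, -4.
For λ=1: eigenvector (-1,0,-3).
For λ=4: eigenvector (-1,1,-2).
For λ=-4: eigenvector (2,0,5).
General solution: c_1e^(t)(-1,0,-3) + c_2e^(4t)(-1,1,-2) + c_3e^(-4t)(2,0,5).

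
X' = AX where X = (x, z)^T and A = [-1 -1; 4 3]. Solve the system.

Coefficient matrix A = [[-1, -1], [4, 3]].
Characteristic polynomial det(A - λI) = λ^2 - 2λ + 1 = 0.
Single eigenvalue λ = 1 with algebraic multiplicity 2.
Eigenvector v = (1,-2); generalized eigenvector w with (A-λI)w=v is (0,-1).
General solution: e^(t)[C_1·v + C_2·(t·v + w)].

x(t) = C_1e^(t) + C_2te^(t), z(t) = -2C_1e^(t) - 2C_2te^(t) - C_2e^(t)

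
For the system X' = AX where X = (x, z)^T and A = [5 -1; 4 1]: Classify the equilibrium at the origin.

unstable improper node

A = [[5,-1],[4,1]]; det(A-λI) = λ^2 - 6λ + 9.
repeated λ = 3 with a single eigenvector.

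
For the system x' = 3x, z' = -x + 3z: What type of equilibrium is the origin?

unstable improper node

A = [[3,0],[-1,3]]; det(A-λI) = λ^2 - 6λ + 9.
repeated λ = 3 with a single eigenvector.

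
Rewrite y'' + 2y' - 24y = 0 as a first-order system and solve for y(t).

y(t) = c_1e^(-6t) + c_2e^(4t)

Let x_1 = y, x_2 = y'. Then x_1' = x_2 and x_2' = 24x_1 - 2x_2.
A = [[0,1],[24,-2]]; det(A-λI) = λ^2 + 2λ - 24.
Eigenvalues λ = -6, 4 with eigenvectors (1,-6), (1,4).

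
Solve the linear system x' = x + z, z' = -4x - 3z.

x(t) = c_1e^(-t) + c_2te^(-t), z(t) = -2c_1e^(-t) - 2c_2te^(-t) + c_2e^(-t)

Coefficient matrix A = [[1, 1], [-4, -3]].
Characteristic polynomial det(A - λI) = λ^2 + 2λ + 1 = 0.
Single eigenvalue λ = -1 with algebraic multiplicity 2.
Eigenvector v = (1,-2); generalized eigenvector w with (A-λI)w=v is (0,1).
General solution: e^(-t)[c_1·v + c_2·(t·v + w)].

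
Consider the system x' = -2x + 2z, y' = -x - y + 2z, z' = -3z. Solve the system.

Coefficient matrix A = [[-2, 0, 2], [-1, -1, 2], [0, 0, -3]].
det(A - λI) = 0 gives eigenvalues λ = -1, -3, -2.
For λ=-1: eigenvector (0,-1,0).
For λ=-3: eigenvector (-2,-2,1).
For λ=-2: eigenvector (1,1,0).
General solution: K_1e^(-t)(0,-1,0) + K_2e^(-3t)(-2,-2,1) + K_3e^(-2t)(1,1,0).

x(t) = -2K_2e^(-3t) + K_3e^(-2t), y(t) = -K_1e^(-t) - 2K_2e^(-3t) + K_3e^(-2t), z(t) = K_2e^(-3t)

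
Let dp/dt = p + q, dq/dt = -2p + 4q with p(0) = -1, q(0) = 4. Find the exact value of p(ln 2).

16

A = [[1,1],[-2,4]]; eigenvalues λ = 3, 2.
Eigenvectors: (-1,-2) for λ=3, (1,1) for λ=2.
From the initial condition, c_1 = -5, c_2 = -6.
p(ln 2) = (-5)(2^3)(-1) + (-6)(2^2)(1) = 16.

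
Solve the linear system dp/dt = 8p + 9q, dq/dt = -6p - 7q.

Coefficient matrix A = [[8, 9], [-6, -7]].
Characteristic polynomial det(A - λI) = λ^2 - λ - 2 = 0.
Eigenvalues λ = -1, 2.
For λ=-1: (A-λI) row 1 is [9, 9], so an eigenvector is (-1, 1).
For λ=2: (A-λI) row 1 is [6, 9], so an eigenvector is (-3, 2).
General solution: C_1e^(-t)(-1,1) + C_2e^(2t)(-3,2).

p(t) = -C_1e^(-t) - 3C_2e^(2t), q(t) = C_1e^(-t) + 2C_2e^(2t)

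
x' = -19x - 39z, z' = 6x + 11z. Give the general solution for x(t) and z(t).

Coefficient matrix A = [[-19, -39], [6, 11]].
Characteristic polynomial det(A - λI) = λ^2 + 8λ + 25 = 0.
Eigenvalues λ = -4 ± 3i (complex conjugate pair).
For λ=-4+3i: an eigenvector is (-3,1) - i(2,-1) = (-3 - 2i, 1 + i).
A real fundamental pair from Re and Im of e^((-4+3i)t)v: X_1 = e^(-4t)(cos(3t)·(-3,1) + sin(3t)·(2,-1)), X_2 = e^(-4t)(sin(3t)·(-3,1) - cos(3t)·(2,-1)).
General solution: K_1X_1 + K_2X_2.

x(t) = 2K_1e^(-4t)sin(3t) - 3K_1e^(-4t)cos(3t) - 3K_2e^(-4t)sin(3t) - 2K_2e^(-4t)cos(3t), z(t) = -K_1e^(-4t)sin(3t) + K_1e^(-4t)cos(3t) + K_2e^(-4t)sin(3t) + K_2e^(-4t)cos(3t)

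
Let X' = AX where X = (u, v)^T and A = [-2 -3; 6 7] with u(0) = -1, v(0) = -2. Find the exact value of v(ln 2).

-88

A = [[-2,-3],[6,7]]; eigenvalues λ = 4, 1.
Eigenvectors: (1,-2) for λ=4, (-1,1) for λ=1.
From the initial condition, c_1 = 3, c_2 = 4.
v(ln 2) = (3)(2^4)(-2) + (4)(2^1)(1) = -88.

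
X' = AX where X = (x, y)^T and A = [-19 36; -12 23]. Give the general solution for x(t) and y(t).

Coefficient matrix A = [[-19, 36], [-12, 23]].
Characteristic polynomial det(A - λI) = λ^2 - 4λ - 5 = 0.
Eigenvalues λ = 5, -1.
For λ=5: (A-λI) row 1 is [-24, 36], so an eigenvector is (3, 2).
For λ=-1: (A-λI) row 1 is [-18, 36], so an eigenvector is (-2, -1).
General solution: C_1e^(5t)(3,2) + C_2e^(-t)(-2,-1).

x(t) = 3C_1e^(5t) - 2C_2e^(-t), y(t) = 2C_1e^(5t) - C_2e^(-t)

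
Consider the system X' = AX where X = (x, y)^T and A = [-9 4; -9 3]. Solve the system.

x(t) = -2c_1e^(-3t) - 2c_2te^(-3t) - c_2e^(-3t), y(t) = -3c_1e^(-3t) - 3c_2te^(-3t) - 2c_2e^(-3t)

Coefficient matrix A = [[-9, 4], [-9, 3]].
Characteristic polynomial det(A - λI) = λ^2 + 6λ + 9 = 0.
Single eigenvalue λ = -3 with algebraic multiplicity 2.
Eigenvector v = (-2,-3); generalized eigenvector w with (A-λI)w=v is (-1,-2).
General solution: e^(-3t)[c_1·v + c_2·(t·v + w)].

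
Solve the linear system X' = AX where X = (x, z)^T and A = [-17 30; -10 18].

x(t) = -3C_1e^(3t) + 2C_2e^(-2t), z(t) = -2C_1e^(3t) + C_2e^(-2t)

Coefficient matrix A = [[-17, 30], [-10, 18]].
Characteristic polynomial det(A - λI) = λ^2 - λ - 6 = 0.
Eigenvalues λ = 3, -2.
For λ=3: (A-λI) row 1 is [-20, 30], so an eigenvector is (-3, -2).
For λ=-2: (A-λI) row 1 is [-15, 30], so an eigenvector is (2, 1).
General solution: C_1e^(3t)(-3,-2) + C_2e^(-2t)(2,1).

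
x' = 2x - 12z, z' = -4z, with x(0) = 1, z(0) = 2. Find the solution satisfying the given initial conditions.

Coefficient matrix A = [[2, -12], [0, -4]].
Characteristic polynomial det(A - λI) = λ^2 + 2λ - 8 = 0.
Eigenvalues λ = 2, -4.
For λ=2: (A-λI) row 1 is [0, -12], so an eigenvector is (-1, 0).
For λ=-4: (A-λI) row 1 is [6, -12], so an eigenvector is (2, 1).
General solution: C_1e^(2t)(-1,0) + C_2e^(-4t)(2,1).
Applying x(0)=1, z(0)=2 gives C_1=3, C_2=2.

x(t) = -3e^(2t) + 4e^(-4t), z(t) = 2e^(-4t)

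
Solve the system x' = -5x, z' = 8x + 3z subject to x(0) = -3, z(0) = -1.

x(t) = -3e^(-5t), z(t) = -4e^(3t) + 3e^(-5t)

Coefficient matrix A = [[-5, 0], [8, 3]].
Characteristic polynomial det(A - λI) = λ^2 + 2λ - 15 = 0.
Eigenvalues λ = -5, 3.
For λ=-5: (A-λI) row 2 is [8, 8], so an eigenvector is (1, -1).
For λ=3: (A-λI) row 1 is [-8, 0], so an eigenvector is (0, -1).
General solution: c_1e^(-5t)(1,-1) + c_2e^(3t)(0,-1).
Applying x(0)=-3, z(0)=-1 gives c_1=-3, c_2=4.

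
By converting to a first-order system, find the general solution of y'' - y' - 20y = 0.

y(t) = c_1e^(5t) + c_2e^(-4t)

Let x_1 = y, x_2 = y'. Then x_1' = x_2 and x_2' = 20x_1 + x_2.
A = [[0,1],[20,1]]; det(A-λI) = λ^2 - λ - 20.
Eigenvalues λ = 5, -4 with eigenvectors (1,5), (1,-4).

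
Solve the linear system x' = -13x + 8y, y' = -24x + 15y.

Coefficient matrix A = [[-13, 8], [-24, 15]].
Characteristic polynomial det(A - λI) = λ^2 - 2λ - 3 = 0.
Eigenvalues λ = -1, 3.
For λ=-1: (A-λI) row 1 is [-12, 8], so an eigenvector is (2, 3).
For λ=3: (A-λI) row 1 is [-16, 8], so an eigenvector is (-1, -2).
General solution: C_1e^(-t)(2,3) + C_2e^(3t)(-1,-2).

x(t) = 2C_1e^(-t) - C_2e^(3t), y(t) = 3C_1e^(-t) - 2C_2e^(3t)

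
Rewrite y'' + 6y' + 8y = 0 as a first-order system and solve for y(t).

y(t) = K_1e^(-2t) + K_2e^(-4t)

Let x_1 = y, x_2 = y'. Then x_1' = x_2 and x_2' = -8x_1 - 6x_2.
A = [[0,1],[-8,-6]]; det(A-λI) = λ^2 + 6λ + 8.
Eigenvalues λ = -2, -4 with eigenvectors (1,-2), (1,-4).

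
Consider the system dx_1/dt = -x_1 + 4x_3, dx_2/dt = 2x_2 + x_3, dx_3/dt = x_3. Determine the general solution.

x_1(t) = c_1e^(-t) + 2c_3e^(t), x_2(t) = c_2e^(2t) - c_3e^(t), x_3(t) = c_3e^(t)

Coefficient matrix A = [[-1, 0, 4], [0, 2, 1], [0, 0, 1]].
det(A - λI) = 0 gives eigenvalues λ = -1, 2, 1.
For λ=-1: eigenvector (1,0,0).
For λ=2: eigenvector (0,1,0).
For λ=1: eigenvector (2,-1,1).
General solution: c_1e^(-t)(1,0,0) + c_2e^(2t)(0,1,0) + c_3e^(t)(2,-1,1).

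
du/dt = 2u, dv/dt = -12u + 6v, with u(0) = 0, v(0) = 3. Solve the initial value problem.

Coefficient matrix A = [[2, 0], [-12, 6]].
Characteristic polynomial det(A - λI) = λ^2 - 8λ + 12 = 0.
Eigenvalues λ = 2, 6.
For λ=2: (A-λI) row 2 is [-12, 4], so an eigenvector is (1, 3).
For λ=6: (A-λI) row 1 is [-4, 0], so an eigenvector is (0, 1).
General solution: C_1e^(2t)(1,3) + C_2e^(6t)(0,1).
Applying u(0)=0, v(0)=3 gives C_1=0, C_2=3.

u(t) = 0, v(t) = 3e^(6t)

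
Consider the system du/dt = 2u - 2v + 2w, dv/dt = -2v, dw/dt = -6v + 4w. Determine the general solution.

u(t) = -C_1e^(4t) + C_2e^(2t), v(t) = C_3e^(-2t), w(t) = -C_1e^(4t) + C_3e^(-2t)

Coefficient matrix A = [[2, -2, 2], [0, -2, 0], [0, -6, 4]].
det(A - λI) = 0 gives eigenvalues λ = 4, 2, -2.
For λ=4: eigenvector (-1,0,-1).
For λ=2: eigenvector (1,0,0).
For λ=-2: eigenvector (0,1,1).
General solution: C_1e^(4t)(-1,0,-1) + C_2e^(2t)(1,0,0) + C_3e^(-2t)(0,1,1).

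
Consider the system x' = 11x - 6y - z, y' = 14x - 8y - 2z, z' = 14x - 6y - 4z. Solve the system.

x(t) = K_1e^(-2t) - K_2e^(4t) - K_3e^(-3t), y(t) = 2K_1e^(-2t) - K_2e^(4t) - 2K_3e^(-3t), z(t) = K_1e^(-2t) - K_2e^(4t) - 2K_3e^(-3t)

Coefficient matrix A = [[11, -6, -1], [14, -8, -2], [14, -6, -4]].
det(A - λI) = 0 gives eigenvalues λ = -2, 4, -3.
For λ=-2: eigenvector (1,2,1).
For λ=4: eigenvector (-1,-1,-1).
For λ=-3: eigenvector (-1,-2,-2).
General solution: K_1e^(-2t)(1,2,1) + K_2e^(4t)(-1,-1,-1) + K_3e^(-3t)(-1,-2,-2).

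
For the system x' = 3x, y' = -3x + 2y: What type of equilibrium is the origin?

unstable node

A = [[3,0],[-3,2]]; det(A-λI) = λ^2 - 5λ + 6.
λ = 2, 3: both positive.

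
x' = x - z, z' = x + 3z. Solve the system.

Coefficient matrix A = [[1, -1], [1, 3]].
Characteristic polynomial det(A - λI) = λ^2 - 4λ + 4 = 0.
Single eigenvalue λ = 2 with algebraic multiplicity 2.
Eigenvector v = (-1,1); generalized eigenvector w with (A-λI)w=v is (2,-1).
General solution: e^(2t)[c_1·v + c_2·(t·v + w)].

x(t) = -c_1e^(2t) - c_2te^(2t) + 2c_2e^(2t), z(t) = c_1e^(2t) + c_2te^(2t) - c_2e^(2t)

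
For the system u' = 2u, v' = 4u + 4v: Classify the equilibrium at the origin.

A = [[2,0],[4,4]]; det(A-λI) = λ^2 - 6λ + 8.
λ = 4, 2: both positive.

unstable node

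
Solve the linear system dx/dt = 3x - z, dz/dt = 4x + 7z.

x(t) = -C_1e^(5t) - C_2te^(5t) + C_2e^(5t), z(t) = 2C_1e^(5t) + 2C_2te^(5t) - C_2e^(5t)

Coefficient matrix A = [[3, -1], [4, 7]].
Characteristic polynomial det(A - λI) = λ^2 - 10λ + 25 = 0.
Single eigenvalue λ = 5 with algebraic multiplicity 2.
Eigenvector v = (-1,2); generalized eigenvector w with (A-λI)w=v is (1,-1).
General solution: e^(5t)[C_1·v + C_2·(t·v + w)].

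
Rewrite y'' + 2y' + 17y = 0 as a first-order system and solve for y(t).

Let x_1 = y, x_2 = y'. Then x_1' = x_2 and x_2' = -17x_1 - 2x_2.
A = [[0,1],[-17,-2]]; det(A-λI) = λ^2 + 2λ + 17.
Eigenvalues λ = -1 ± 4i.

y(t) = c_1e^(-t)cos(4t) + c_2e^(-t)sin(4t)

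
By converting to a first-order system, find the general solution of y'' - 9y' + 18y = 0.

Let x_1 = y, x_2 = y'. Then x_1' = x_2 and x_2' = -18x_1 + 9x_2.
A = [[0,1],[-18,9]]; det(A-λI) = λ^2 - 9λ + 18.
Eigenvalues λ = 6, 3 with eigenvectors (1,6), (1,3).

y(t) = C_1e^(6t) + C_2e^(3t)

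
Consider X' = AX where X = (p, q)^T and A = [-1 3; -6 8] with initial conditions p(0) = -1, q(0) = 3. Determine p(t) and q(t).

p(t) = 4e^(5t) - 5e^(2t), q(t) = 8e^(5t) - 5e^(2t)

Coefficient matrix A = [[-1, 3], [-6, 8]].
Characteristic polynomial det(A - λI) = λ^2 - 7λ + 10 = 0.
Eigenvalues λ = 2, 5.
For λ=2: (A-λI) row 1 is [-3, 3], so an eigenvector is (1, 1).
For λ=5: (A-λI) row 1 is [-6, 3], so an eigenvector is (1, 2).
General solution: C_1e^(2t)(1,1) + C_2e^(5t)(1,2).
Applying p(0)=-1, q(0)=3 gives C_1=-5, C_2=4.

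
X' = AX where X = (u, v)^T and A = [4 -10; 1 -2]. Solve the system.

Coefficient matrix A = [[4, -10], [1, -2]].
Characteristic polynomial det(A - λI) = λ^2 - 2λ + 2 = 0.
Eigenvalues λ = 1 ± i (complex conjugate pair).
For λ=1+i: an eigenvector is (1,0) - i(3,1) = (1 - 3i, 0 - i).
A real fundamental pair from Re and Im of e^((1+i)t)v: X_1 = e^(t)(cos(t)·(1,0) + sin(t)·(3,1)), X_2 = e^(t)(sin(t)·(1,0) - cos(t)·(3,1)).
General solution: c_1X_1 + c_2X_2.

u(t) = 3c_1e^(t)sin(t) + c_1e^(t)cos(t) + c_2e^(t)sin(t) - 3c_2e^(t)cos(t), v(t) = c_1e^(t)sin(t) - c_2e^(t)cos(t)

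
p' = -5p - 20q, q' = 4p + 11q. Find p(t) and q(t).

Coefficient matrix A = [[-5, -20], [4, 11]].
Characteristic polynomial det(A - λI) = λ^2 - 6λ + 25 = 0.
Eigenvalues λ = 3 ± 4i (complex conjugate pair).
For λ=3+4i: an eigenvector is (-1,0) - i(2,-1) = (-1 - 2i, 0 + i).
A real fundamental pair from Re and Im of e^((3+4i)t)v: X_1 = e^(3t)(cos(4t)·(-1,0) + sin(4t)·(2,-1)), X_2 = e^(3t)(sin(4t)·(-1,0) - cos(4t)·(2,-1)).
General solution: c_1X_1 + c_2X_2.

p(t) = 2c_1e^(3t)sin(4t) - c_1e^(3t)cos(4t) - c_2e^(3t)sin(4t) - 2c_2e^(3t)cos(4t), q(t) = -c_1e^(3t)sin(4t) + c_2e^(3t)cos(4t)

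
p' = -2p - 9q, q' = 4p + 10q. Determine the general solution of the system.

p(t) = -3K_1e^(4t) - 3K_2te^(4t) + 2K_2e^(4t), q(t) = 2K_1e^(4t) + 2K_2te^(4t) - K_2e^(4t)

Coefficient matrix A = [[-2, -9], [4, 10]].
Characteristic polynomial det(A - λI) = λ^2 - 8λ + 16 = 0.
Single eigenvalue λ = 4 with algebraic multiplicity 2.
Eigenvector v = (-3,2); generalized eigenvector w with (A-λI)w=v is (2,-1).
General solution: e^(4t)[K_1·v + K_2·(t·v + w)].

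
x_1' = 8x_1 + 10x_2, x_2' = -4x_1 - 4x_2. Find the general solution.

Coefficient matrix A = [[8, 10], [-4, -4]].
Characteristic polynomial det(A - λI) = λ^2 - 4λ + 8 = 0.
Eigenvalues λ = 2 ± 2i (complex conjugate pair).
For λ=2+2i: an eigenvector is (2,-1) - i(1,-1) = (2 - i, -1 + i).
A real fundamental pair from Re and Im of e^((2+2i)t)v: X_1 = e^(2t)(cos(2t)·(2,-1) + sin(2t)·(1,-1)), X_2 = e^(2t)(sin(2t)·(2,-1) - cos(2t)·(1,-1)).
General solution: K_1X_1 + K_2X_2.

x_1(t) = K_1e^(2t)sin(2t) + 2K_1e^(2t)cos(2t) + 2K_2e^(2t)sin(2t) - K_2e^(2t)cos(2t), x_2(t) = -K_1e^(2t)sin(2t) - K_1e^(2t)cos(2t) - K_2e^(2t)sin(2t) + K_2e^(2t)cos(2t)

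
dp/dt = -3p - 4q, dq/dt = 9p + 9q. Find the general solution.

Coefficient matrix A = [[-3, -4], [9, 9]].
Characteristic polynomial det(A - λI) = λ^2 - 6λ + 9 = 0.
Single eigenvalue λ = 3 with algebraic multiplicity 2.
Eigenvector v = (-2,3); generalized eigenvector w with (A-λI)w=v is (-1,2).
General solution: e^(3t)[K_1·v + K_2·(t·v + w)].

p(t) = -2K_1e^(3t) - 2K_2te^(3t) - K_2e^(3t), q(t) = 3K_1e^(3t) + 3K_2te^(3t) + 2K_2e^(3t)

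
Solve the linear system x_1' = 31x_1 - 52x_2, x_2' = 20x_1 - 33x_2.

x_1(t) = 3C_1e^(-t)sin(4t) + 2C_1e^(-t)cos(4t) + 2C_2e^(-t)sin(4t) - 3C_2e^(-t)cos(4t), x_2(t) = 2C_1e^(-t)sin(4t) + C_1e^(-t)cos(4t) + C_2e^(-t)sin(4t) - 2C_2e^(-t)cos(4t)

Coefficient matrix A = [[31, -52], [20, -33]].
Characteristic polynomial det(A - λI) = λ^2 + 2λ + 17 = 0.
Eigenvalues λ = -1 ± 4i (complex conjugate pair).
For λ=-1+4i: an eigenvector is (2,1) - i(3,2) = (2 - 3i, 1 - 2i).
A real fundamental pair from Re and Im of e^((-1+4i)t)v: X_1 = e^(-t)(cos(4t)·(2,1) + sin(4t)·(3,2)), X_2 = e^(-t)(sin(4t)·(2,1) - cos(4t)·(3,2)).
General solution: C_1X_1 + C_2X_2.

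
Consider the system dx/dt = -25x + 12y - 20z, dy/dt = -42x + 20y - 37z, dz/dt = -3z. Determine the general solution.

Coefficient matrix A = [[-25, 12, -20], [-42, 20, -37], [0, 0, -3]].
det(A - λI) = 0 gives eigenvalues λ = -1, -4, -3.
For λ=-1: eigenvector (1,2,0).
For λ=-4: eigenvector (-4,-7,0).
For λ=-3: eigenvector (-8,-13,1).
General solution: c_1e^(-t)(1,2,0) + c_2e^(-4t)(-4,-7,0) + c_3e^(-3t)(-8,-13,1).

x(t) = c_1e^(-t) - 4c_2e^(-4t) - 8c_3e^(-3t), y(t) = 2c_1e^(-t) - 7c_2e^(-4t) - 13c_3e^(-3t), z(t) = c_3e^(-3t)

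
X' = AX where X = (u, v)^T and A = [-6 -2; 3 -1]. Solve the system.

Coefficient matrix A = [[-6, -2], [3, -1]].
Characteristic polynomial det(A - λI) = λ^2 + 7λ + 12 = 0.
Eigenvalues λ = -3, -4.
For λ=-3: (A-λI) row 1 is [-3, -2], so an eigenvector is (2, -3).
For λ=-4: (A-λI) row 1 is [-2, -2], so an eigenvector is (-1, 1).
General solution: c_1e^(-3t)(2,-3) + c_2e^(-4t)(-1,1).

u(t) = 2c_1e^(-3t) - c_2e^(-4t), v(t) = -3c_1e^(-3t) + c_2e^(-4t)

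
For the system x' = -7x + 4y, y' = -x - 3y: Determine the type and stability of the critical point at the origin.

stable improper node

A = [[-7,4],[-1,-3]]; det(A-λI) = λ^2 + 10λ + 25.
repeated λ = -5 with a single eigenvector.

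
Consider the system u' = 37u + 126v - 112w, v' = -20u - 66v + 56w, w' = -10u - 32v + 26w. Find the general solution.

Coefficient matrix A = [[37, 126, -112], [-20, -66, 56], [-10, -32, 26]].
det(A - λI) = 0 gives eigenvalues λ = 2, -2, -3.
For λ=2: eigenvector (-4,2,1).
For λ=-2: eigenvector (-14,7,3).
For λ=-3: eigenvector (-7,4,2).
General solution: K_1e^(2t)(-4,2,1) + K_2e^(-2t)(-14,7,3) + K_3e^(-3t)(-7,4,2).

u(t) = -4K_1e^(2t) - 14K_2e^(-2t) - 7K_3e^(-3t), v(t) = 2K_1e^(2t) + 7K_2e^(-2t) + 4K_3e^(-3t), w(t) = K_1e^(2t) + 3K_2e^(-2t) + 2K_3e^(-3t)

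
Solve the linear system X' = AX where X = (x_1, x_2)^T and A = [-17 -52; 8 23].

x_1(t) = 3K_1e^(3t)sin(4t) + 2K_1e^(3t)cos(4t) + 2K_2e^(3t)sin(4t) - 3K_2e^(3t)cos(4t), x_2(t) = -K_1e^(3t)sin(4t) - K_1e^(3t)cos(4t) - K_2e^(3t)sin(4t) + K_2e^(3t)cos(4t)

Coefficient matrix A = [[-17, -52], [8, 23]].
Characteristic polynomial det(A - λI) = λ^2 - 6λ + 25 = 0.
Eigenvalues λ = 3 ± 4i (complex conjugate pair).
For λ=3+4i: an eigenvector is (2,-1) - i(3,-1) = (2 - 3i, -1 + i).
A real fundamental pair from Re and Im of e^((3+4i)t)v: X_1 = e^(3t)(cos(4t)·(2,-1) + sin(4t)·(3,-1)), X_2 = e^(3t)(sin(4t)·(2,-1) - cos(4t)·(3,-1)).
General solution: K_1X_1 + K_2X_2.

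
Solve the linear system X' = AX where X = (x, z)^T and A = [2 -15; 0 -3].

x(t) = -3c_1e^(-3t) + c_2e^(2t), z(t) = -c_1e^(-3t)

Coefficient matrix A = [[2, -15], [0, -3]].
Characteristic polynomial det(A - λI) = λ^2 + λ - 6 = 0.
Eigenvalues λ = -3, 2.
For λ=-3: (A-λI) row 1 is [5, -15], so an eigenvector is (-3, -1).
For λ=2: (A-λI) row 1 is [0, -15], so an eigenvector is (1, 0).
General solution: c_1e^(-3t)(-3,-1) + c_2e^(2t)(1,0).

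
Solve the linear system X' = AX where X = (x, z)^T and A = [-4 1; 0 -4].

x(t) = -c_1e^(-4t) - c_2te^(-4t) + 2c_2e^(-4t), z(t) = -c_2e^(-4t)

Coefficient matrix A = [[-4, 1], [0, -4]].
Characteristic polynomial det(A - λI) = λ^2 + 8λ + 16 = 0.
Single eigenvalue λ = -4 with algebraic multiplicity 2.
Eigenvector v = (-1,0); generalized eigenvector w with (A-λI)w=v is (2,-1).
General solution: e^(-4t)[c_1·v + c_2·(t·v + w)].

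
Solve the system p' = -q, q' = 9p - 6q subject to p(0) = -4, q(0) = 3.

p(t) = -15te^(-3t) - 4e^(-3t), q(t) = -45te^(-3t) + 3e^(-3t)

Coefficient matrix A = [[0, -1], [9, -6]].
Characteristic polynomial det(A - λI) = λ^2 + 6λ + 9 = 0.
Single eigenvalue λ = -3 with algebraic multiplicity 2.
Eigenvector v = (-1,-3); generalized eigenvector w with (A-λI)w=v is (-1,-2).
General solution: e^(-3t)[C_1·v + C_2·(t·v + w)].
Applying p(0)=-4, q(0)=3 gives C_1=-11, C_2=15.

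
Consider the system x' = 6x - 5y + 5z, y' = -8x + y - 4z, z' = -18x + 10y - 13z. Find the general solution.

x(t) = -K_2e^(-4t) - K_3e^(t), y(t) = K_1e^(-3t) + K_3e^(t), z(t) = K_1e^(-3t) + 2K_2e^(-4t) + 2K_3e^(t)

Coefficient matrix A = [[6, -5, 5], [-8, 1, -4], [-18, 10, -13]].
det(A - λI) = 0 gives eigenvalues λ = -3, -4, 1.
For λ=-3: eigenvector (0,1,1).
For λ=-4: eigenvector (-1,0,2).
For λ=1: eigenvector (-1,1,2).
General solution: K_1e^(-3t)(0,1,1) + K_2e^(-4t)(-1,0,2) + K_3e^(t)(-1,1,2).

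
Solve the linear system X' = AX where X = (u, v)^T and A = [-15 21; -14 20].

Coefficient matrix A = [[-15, 21], [-14, 20]].
Characteristic polynomial det(A - λI) = λ^2 - 5λ - 6 = 0.
Eigenvalues λ = 6, -1.
For λ=6: (A-λI) row 1 is [-21, 21], so an eigenvector is (-1, -1).
For λ=-1: (A-λI) row 1 is [-14, 21], so an eigenvector is (-3, -2).
General solution: K_1e^(6t)(-1,-1) + K_2e^(-t)(-3,-2).

u(t) = -K_1e^(6t) - 3K_2e^(-t), v(t) = -K_1e^(6t) - 2K_2e^(-t)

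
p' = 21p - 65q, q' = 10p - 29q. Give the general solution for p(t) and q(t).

Coefficient matrix A = [[21, -65], [10, -29]].
Characteristic polynomial det(A - λI) = λ^2 + 8λ + 41 = 0.
Eigenvalues λ = -4 ± 5i (complex conjugate pair).
For λ=-4+5i: an eigenvector is (-2,-1) - i(3,1) = (-2 - 3i, -1 - i).
A real fundamental pair from Re and Im of e^((-4+5i)t)v: X_1 = e^(-4t)(cos(5t)·(-2,-1) + sin(5t)·(3,1)), X_2 = e^(-4t)(sin(5t)·(-2,-1) - cos(5t)·(3,1)).
General solution: C_1X_1 + C_2X_2.

p(t) = 3C_1e^(-4t)sin(5t) - 2C_1e^(-4t)cos(5t) - 2C_2e^(-4t)sin(5t) - 3C_2e^(-4t)cos(5t), q(t) = C_1e^(-4t)sin(5t) - C_1e^(-4t)cos(5t) - C_2e^(-4t)sin(5t) - C_2e^(-4t)cos(5t)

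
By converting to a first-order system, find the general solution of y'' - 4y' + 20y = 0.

Let x_1 = y, x_2 = y'. Then x_1' = x_2 and x_2' = -20x_1 + 4x_2.
A = [[0,1],[-20,4]]; det(A-λI) = λ^2 - 4λ + 20.
Eigenvalues λ = 2 ± 4i.

y(t) = c_1e^(2t)cos(4t) + c_2e^(2t)sin(4t)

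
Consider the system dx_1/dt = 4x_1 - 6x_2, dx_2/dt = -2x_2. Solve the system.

x_1(t) = -K_1e^(-2t) + K_2e^(4t), x_2(t) = -K_1e^(-2t)

Coefficient matrix A = [[4, -6], [0, -2]].
Characteristic polynomial det(A - λI) = λ^2 - 2λ - 8 = 0.
Eigenvalues λ = -2, 4.
For λ=-2: (A-λI) row 1 is [6, -6], so an eigenvector is (-1, -1).
For λ=4: (A-λI) row 1 is [0, -6], so an eigenvector is (1, 0).
General solution: K_1e^(-2t)(-1,-1) + K_2e^(4t)(1,0).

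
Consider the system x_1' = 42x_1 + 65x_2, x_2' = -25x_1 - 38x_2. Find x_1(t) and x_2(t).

x_1(t) = 3c_1e^(2t)sin(5t) + 2c_1e^(2t)cos(5t) + 2c_2e^(2t)sin(5t) - 3c_2e^(2t)cos(5t), x_2(t) = -2c_1e^(2t)sin(5t) - c_1e^(2t)cos(5t) - c_2e^(2t)sin(5t) + 2c_2e^(2t)cos(5t)

Coefficient matrix A = [[42, 65], [-25, -38]].
Characteristic polynomial det(A - λI) = λ^2 - 4λ + 29 = 0.
Eigenvalues λ = 2 ± 5i (complex conjugate pair).
For λ=2+5i: an eigenvector is (2,-1) - i(3,-2) = (2 - 3i, -1 + 2i).
A real fundamental pair from Re and Im of e^((2+5i)t)v: X_1 = e^(2t)(cos(5t)·(2,-1) + sin(5t)·(3,-2)), X_2 = e^(2t)(sin(5t)·(2,-1) - cos(5t)·(3,-2)).
General solution: c_1X_1 + c_2X_2.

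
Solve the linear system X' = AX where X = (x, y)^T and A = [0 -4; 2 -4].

Coefficient matrix A = [[0, -4], [2, -4]].
Characteristic polynomial det(A - λI) = λ^2 + 4λ + 8 = 0.
Eigenvalues λ = -2 ± 2i (complex conjugate pair).
For λ=-2+2i: an eigenvector is (1,1) - i(-1,0) = (1 + i, 1).
A real fundamental pair from Re and Im of e^((-2+2i)t)v: X_1 = e^(-2t)(cos(2t)·(1,1) + sin(2t)·(-1,0)), X_2 = e^(-2t)(sin(2t)·(1,1) - cos(2t)·(-1,0)).
General solution: c_1X_1 + c_2X_2.

x(t) = -c_1e^(-2t)sin(2t) + c_1e^(-2t)cos(2t) + c_2e^(-2t)sin(2t) + c_2e^(-2t)cos(2t), y(t) = c_1e^(-2t)cos(2t) + c_2e^(-2t)sin(2t)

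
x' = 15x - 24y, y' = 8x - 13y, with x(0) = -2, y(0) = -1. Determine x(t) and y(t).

x(t) = -2e^(3t), y(t) = -e^(3t)

Coefficient matrix A = [[15, -24], [8, -13]].
Characteristic polynomial det(A - λI) = λ^2 - 2λ - 3 = 0.
Eigenvalues λ = 3, -1.
For λ=3: (A-λI) row 1 is [12, -24], so an eigenvector is (-2, -1).
For λ=-1: (A-λI) row 1 is [16, -24], so an eigenvector is (-3, -2).
General solution: K_1e^(3t)(-2,-1) + K_2e^(-t)(-3,-2).
Applying x(0)=-2, y(0)=-1 gives K_1=1, K_2=0.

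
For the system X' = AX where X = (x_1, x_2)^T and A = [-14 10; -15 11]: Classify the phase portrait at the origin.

saddle

A = [[-14,10],[-15,11]]; det(A-λI) = λ^2 + 3λ - 4.
λ = 1, -4: opposite signs.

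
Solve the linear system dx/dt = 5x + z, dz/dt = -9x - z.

x(t) = -C_1e^(2t) - C_2te^(2t) - C_2e^(2t), z(t) = 3C_1e^(2t) + 3C_2te^(2t) + 2C_2e^(2t)

Coefficient matrix A = [[5, 1], [-9, -1]].
Characteristic polynomial det(A - λI) = λ^2 - 4λ + 4 = 0.
Single eigenvalue λ = 2 with algebraic multiplicity 2.
Eigenvector v = (-1,3); generalized eigenvector w with (A-λI)w=v is (-1,2).
General solution: e^(2t)[C_1·v + C_2·(t·v + w)].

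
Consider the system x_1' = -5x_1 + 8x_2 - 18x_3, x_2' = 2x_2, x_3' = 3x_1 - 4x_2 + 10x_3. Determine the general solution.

Coefficient matrix A = [[-5, 8, -18], [0, 2, 0], [3, -4, 10]].
det(A - λI) = 0 gives eigenvalues λ = 1, 4, 2.
For λ=1: eigenvector (3,0,-1).
For λ=4: eigenvector (-2,0,1).
For λ=2: eigenvector (-4,1,2).
General solution: c_1e^(t)(3,0,-1) + c_2e^(4t)(-2,0,1) + c_3e^(2t)(-4,1,2).

x_1(t) = 3c_1e^(t) - 2c_2e^(4t) - 4c_3e^(2t), x_2(t) = c_3e^(2t), x_3(t) = -c_1e^(t) + c_2e^(4t) + 2c_3e^(2t)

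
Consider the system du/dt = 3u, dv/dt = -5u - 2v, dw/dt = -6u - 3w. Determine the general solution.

Coefficient matrix A = [[3, 0, 0], [-5, -2, 0], [-6, 0, -3]].
det(A - λI) = 0 gives eigenvalues λ = 3, -2, -3.
For λ=3: eigenvector (1,-1,-1).
For λ=-2: eigenvector (0,1,0).
For λ=-3: eigenvector (0,0,1).
General solution: C_1e^(3t)(1,-1,-1) + C_2e^(-2t)(0,1,0) + C_3e^(-3t)(0,0,1).

u(t) = C_1e^(3t), v(t) = -C_1e^(3t) + C_2e^(-2t), w(t) = -C_1e^(3t) + C_3e^(-3t)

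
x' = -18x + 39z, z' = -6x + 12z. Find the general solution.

x(t) = -2c_1e^(-3t)sin(3t) + 3c_1e^(-3t)cos(3t) + 3c_2e^(-3t)sin(3t) + 2c_2e^(-3t)cos(3t), z(t) = -c_1e^(-3t)sin(3t) + c_1e^(-3t)cos(3t) + c_2e^(-3t)sin(3t) + c_2e^(-3t)cos(3t)

Coefficient matrix A = [[-18, 39], [-6, 12]].
Characteristic polynomial det(A - λI) = λ^2 + 6λ + 18 = 0.
Eigenvalues λ = -3 ± 3i (complex conjugate pair).
For λ=-3+3i: an eigenvector is (3,1) - i(-2,-1) = (3 + 2i, 1 + i).
A real fundamental pair from Re and Im of e^((-3+3i)t)v: X_1 = e^(-3t)(cos(3t)·(3,1) + sin(3t)·(-2,-1)), X_2 = e^(-3t)(sin(3t)·(3,1) - cos(3t)·(-2,-1)).
General solution: c_1X_1 + c_2X_2.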